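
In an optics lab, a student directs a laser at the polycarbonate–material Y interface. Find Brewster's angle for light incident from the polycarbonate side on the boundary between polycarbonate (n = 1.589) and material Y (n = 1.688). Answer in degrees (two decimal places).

Here n₂/n₁ = 1.688/1.589 = 1.0623, and Brewster's law gives tan θ_B = n₂/n₁.
So θ_B = arctan 1.0623 = 46.73°.

θ_B ≈ 46.73°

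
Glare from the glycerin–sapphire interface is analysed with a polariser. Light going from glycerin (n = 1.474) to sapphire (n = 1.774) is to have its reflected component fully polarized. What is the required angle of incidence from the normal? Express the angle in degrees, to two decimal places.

θ_B ≈ 50.28°

Brewster's condition: tan θ_B = n₂/n₁ = 1.774/1.474 = 1.2035. Taking the arctangent, θ_B = 50.28°.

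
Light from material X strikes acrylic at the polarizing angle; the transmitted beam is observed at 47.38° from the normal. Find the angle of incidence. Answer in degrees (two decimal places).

θ_B ≈ 42.62°

At Brewster's angle the reflected and refracted rays are perpendicular, so θ_B + θ_t = 90°.
θ_B = 90° − 47.38° = 42.62°.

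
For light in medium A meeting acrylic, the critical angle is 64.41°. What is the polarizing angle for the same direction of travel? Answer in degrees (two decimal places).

n₂/n₁ = sin θ_c = sin 64.41° = 0.9019.
tan θ_B equals the same ratio, so θ_B = arctan(0.9019) = 42.05°.

θ_B ≈ 42.05°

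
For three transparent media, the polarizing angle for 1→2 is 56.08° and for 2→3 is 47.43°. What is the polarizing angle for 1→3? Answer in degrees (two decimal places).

θ_B ≈ 58.30°

tan θ_B(1→2) = n₂/n₁ = tan 56.08° = 1.4870.
tan θ_B(2→3) = n₃/n₂ = tan 47.43° = 1.0886.
n₃/n₁ = 1.6188. Then tan θ_B(1→3) = n₃/n₁, so θ_B(1→3) = arctan(1.6188) = 58.30°.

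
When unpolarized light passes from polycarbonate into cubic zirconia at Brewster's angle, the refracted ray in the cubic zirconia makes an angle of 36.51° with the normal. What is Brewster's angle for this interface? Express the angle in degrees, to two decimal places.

θ_B ≈ 53.49°

Brewster's condition makes the reflected and refracted beams perpendicular: θ_B + θ_t = 90°.
θ_B = 90° − 36.51° = 53.49°.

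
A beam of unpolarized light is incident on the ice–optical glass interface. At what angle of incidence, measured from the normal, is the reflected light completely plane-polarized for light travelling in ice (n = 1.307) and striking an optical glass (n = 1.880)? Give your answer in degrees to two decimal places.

The reflected p-component vanishes when tan θ_B = n₂/n₁.
Brewster's condition: tan θ_B = n₂/n₁ = 1.880/1.307 = 1.4384.
θ_B = arctan(1.4384) = 55.19°.

θ_B ≈ 55.19°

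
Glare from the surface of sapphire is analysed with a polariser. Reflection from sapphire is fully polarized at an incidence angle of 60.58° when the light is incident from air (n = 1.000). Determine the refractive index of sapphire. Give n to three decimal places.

Full polarization of the reflected beam means tan θ_B = n₂/n₁, where n₁ is the incident medium (air).
n₂ = n₁ tan θ_B = 1.000 × tan 60.58° = 1.773.

n ≈ 1.773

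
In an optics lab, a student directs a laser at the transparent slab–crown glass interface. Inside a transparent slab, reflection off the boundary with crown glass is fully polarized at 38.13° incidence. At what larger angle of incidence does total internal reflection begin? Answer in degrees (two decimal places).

n₂/n₁ = tan 38.13° = 0.7849; the critical angle satisfies sin θ_c = n₂/n₁.
θ_c = arcsin(0.7849) = 51.72°.

θ_c ≈ 51.72°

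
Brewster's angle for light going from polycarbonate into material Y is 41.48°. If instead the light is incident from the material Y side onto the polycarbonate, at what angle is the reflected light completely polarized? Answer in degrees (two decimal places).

θ_B' ≈ 48.52°

tan θ_B' = n₁/n₂ = 1/tan θ_B, so θ_B' = 90° − θ_B.
θ_B' = 90° − 41.48° = 48.52°.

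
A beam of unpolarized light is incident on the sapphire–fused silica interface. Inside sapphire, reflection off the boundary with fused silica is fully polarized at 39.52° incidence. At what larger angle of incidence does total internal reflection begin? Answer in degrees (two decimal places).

tan θ_B = n₂/n₁ = tan 39.52° = 0.8249.
Total internal reflection: sin θ_c = n₂/n₁ = 0.8249.
θ_c = arcsin(0.8249) = 55.58°.

θ_c ≈ 55.58°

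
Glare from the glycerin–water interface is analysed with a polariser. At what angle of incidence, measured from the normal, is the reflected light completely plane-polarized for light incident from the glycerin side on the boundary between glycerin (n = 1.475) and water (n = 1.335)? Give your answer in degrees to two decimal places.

θ_B ≈ 42.15°

The reflected p-component vanishes when tan θ_B = n₂/n₁.
tan θ_B = n₂/n₁ = 1.335/1.475 = 0.9051. Taking the arctangent, θ_B = 42.15°.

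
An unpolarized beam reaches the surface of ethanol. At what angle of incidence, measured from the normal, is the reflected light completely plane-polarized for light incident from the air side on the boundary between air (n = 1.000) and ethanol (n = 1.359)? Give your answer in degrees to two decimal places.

θ_B ≈ 53.65°

Here n₂/n₁ = 1.359/1.000 = 1.3590, and Brewster's law gives tan θ_B = n₂/n₁.
θ_B = arctan(1.3590) = 53.65°.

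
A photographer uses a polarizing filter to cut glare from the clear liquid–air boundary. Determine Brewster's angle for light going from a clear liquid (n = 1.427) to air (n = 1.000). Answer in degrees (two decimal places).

tan θ_B = n₂/n₁ = 1.000/1.427 = 0.7008.
So θ_B = arctan 0.7008 = 35.02°.

θ_B ≈ 35.02°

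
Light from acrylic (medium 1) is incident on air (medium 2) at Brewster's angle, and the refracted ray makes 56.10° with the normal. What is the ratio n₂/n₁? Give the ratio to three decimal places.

n₂/n₁ ≈ 0.672

θ_B + θ_t = 90°, so θ_B = 90° − 56.10° = 33.90°.
tan θ_B = n₂/n₁, so n₂/n₁ = tan 33.90° = 0.672.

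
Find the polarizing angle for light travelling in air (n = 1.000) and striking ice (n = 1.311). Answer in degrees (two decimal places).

θ_B ≈ 52.66°

The reflected p-component vanishes when tan θ_B = n₂/n₁.
Here n₂/n₁ = 1.311/1.000 = 1.3110, and Brewster's law gives tan θ_B = n₂/n₁.
θ_B = arctan(1.3110) = 52.66°.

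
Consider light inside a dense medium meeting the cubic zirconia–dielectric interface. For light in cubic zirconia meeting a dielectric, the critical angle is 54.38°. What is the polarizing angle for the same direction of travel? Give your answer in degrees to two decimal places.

θ_B ≈ 39.11°

sin θ_c = n₂/n₁, so n₂/n₁ = sin 54.38° = 0.8129.
Brewster: tan θ_B = n₂/n₁ = 0.8129.
θ_B = arctan(0.8129) = 39.11°.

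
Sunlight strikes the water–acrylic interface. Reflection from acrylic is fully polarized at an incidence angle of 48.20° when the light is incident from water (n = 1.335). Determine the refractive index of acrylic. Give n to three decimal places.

Full polarization of the reflected beam means tan θ_B = n₂/n₁, where n₁ is the incident medium (water).
n₂ = n₁ tan θ_B = 1.335 × tan 48.20° = 1.493.

n ≈ 1.493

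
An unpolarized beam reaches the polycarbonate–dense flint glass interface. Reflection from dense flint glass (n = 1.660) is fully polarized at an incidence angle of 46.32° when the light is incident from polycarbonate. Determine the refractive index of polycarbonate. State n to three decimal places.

n ≈ 1.585

Brewster's law: tan θ_B = n₂/n₁ (light incident in polycarbonate, refracted into dense flint glass).
n₁ = n₂ / tan θ_B = 1.660 / tan 46.32° = 1.585.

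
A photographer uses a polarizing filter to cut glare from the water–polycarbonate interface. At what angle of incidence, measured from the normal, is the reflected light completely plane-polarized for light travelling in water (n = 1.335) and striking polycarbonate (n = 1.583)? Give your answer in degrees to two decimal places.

The reflected p-component vanishes when tan θ_B = n₂/n₁.
Brewster's condition: tan θ_B = n₂/n₁ = 1.583/1.335 = 1.1858.
θ_B = arctan(1.1858) = 49.86°.

θ_B ≈ 49.86°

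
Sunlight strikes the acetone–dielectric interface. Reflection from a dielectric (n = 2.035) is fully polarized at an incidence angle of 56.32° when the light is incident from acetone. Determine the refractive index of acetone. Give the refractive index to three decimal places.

At Brewster's angle, tan θ_B = n₂/n₁ with n₁ on the incident side (acetone) and n₂ on the transmitted side (a dielectric).
n₁ = n₂ / tan θ_B = 2.035 / tan 56.32° = 1.356.

n ≈ 1.356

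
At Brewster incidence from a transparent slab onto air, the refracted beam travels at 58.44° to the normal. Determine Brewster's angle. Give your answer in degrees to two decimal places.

Brewster's condition makes the reflected and refracted beams perpendicular: θ_B + θ_t = 90°.
So θ_B = 90° − θ_t = 90° − 58.44° = 31.56°.

θ_B ≈ 31.56°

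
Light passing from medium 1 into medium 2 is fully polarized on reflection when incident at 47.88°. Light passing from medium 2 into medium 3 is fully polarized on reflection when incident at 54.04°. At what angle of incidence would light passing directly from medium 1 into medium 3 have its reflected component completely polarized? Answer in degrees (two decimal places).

tan θ_B(1→2) = n₂/n₁ = tan 47.88° = 1.1059.
tan θ_B(2→3) = n₃/n₂ = tan 54.04° = 1.3784.
n₃/n₁ = 1.5244. Then tan θ_B(1→3) = n₃/n₁, so θ_B(1→3) = arctan(1.5244) = 56.74°.

θ_B ≈ 56.74°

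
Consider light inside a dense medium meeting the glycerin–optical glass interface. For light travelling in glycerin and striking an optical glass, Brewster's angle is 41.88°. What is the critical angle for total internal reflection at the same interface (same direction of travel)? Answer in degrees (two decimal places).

tan θ_B = n₂/n₁ = tan 41.88° = 0.8966.
Total internal reflection: sin θ_c = n₂/n₁ = 0.8966.
θ_c = arcsin(0.8966) = 63.72°.

θ_c ≈ 63.72°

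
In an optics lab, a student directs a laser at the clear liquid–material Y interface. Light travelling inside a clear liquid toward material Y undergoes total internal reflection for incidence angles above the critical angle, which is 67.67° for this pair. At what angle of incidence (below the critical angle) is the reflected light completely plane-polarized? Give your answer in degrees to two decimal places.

At the critical angle sin θ_c = n₂/n₁, giving n₂/n₁ = sin 67.67° = 0.9250.
Then tan θ_B = n₂/n₁ = 0.9250, so θ_B = arctan 0.9250 = 42.77°.

θ_B ≈ 42.77°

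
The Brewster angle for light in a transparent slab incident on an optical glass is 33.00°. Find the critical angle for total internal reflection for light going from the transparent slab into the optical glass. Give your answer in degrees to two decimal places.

θ_c ≈ 40.50°

n₂/n₁ = tan 33.00° = 0.6494; the critical angle satisfies sin θ_c = n₂/n₁.
θ_c = arcsin(0.6494) = 40.50°.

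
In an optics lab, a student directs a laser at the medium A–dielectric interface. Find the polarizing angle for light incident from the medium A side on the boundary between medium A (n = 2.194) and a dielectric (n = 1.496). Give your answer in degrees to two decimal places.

θ_B ≈ 34.29°

Here n₂/n₁ = 1.496/2.194 = 0.6819, and Brewster's law gives tan θ_B = n₂/n₁.
θ_B = arctan(0.6819) = 34.29°.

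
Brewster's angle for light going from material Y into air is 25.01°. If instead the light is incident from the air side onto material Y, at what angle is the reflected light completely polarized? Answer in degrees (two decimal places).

θ_B' ≈ 64.99°

Reversing the direction swaps n₁ and n₂, so tan θ_B' = 1/tan θ_B and θ_B' = 90° − θ_B.
Hence θ_B' = 90° − 25.01° = 64.99°.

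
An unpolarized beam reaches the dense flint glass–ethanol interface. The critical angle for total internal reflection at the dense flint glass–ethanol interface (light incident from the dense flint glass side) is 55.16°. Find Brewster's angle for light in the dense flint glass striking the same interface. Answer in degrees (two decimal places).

θ_B ≈ 39.38°

At the critical angle sin θ_c = n₂/n₁, giving n₂/n₁ = sin 55.16° = 0.8208.
Then tan θ_B = n₂/n₁ = 0.8208, so θ_B = arctan 0.8208 = 39.38°.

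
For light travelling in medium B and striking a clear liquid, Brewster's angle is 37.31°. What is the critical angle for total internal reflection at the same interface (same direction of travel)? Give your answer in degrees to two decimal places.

θ_c ≈ 49.65°

n₂/n₁ = tan 37.31° = 0.7621; the critical angle satisfies sin θ_c = n₂/n₁.
θ_c = arcsin(0.7621) = 49.65°.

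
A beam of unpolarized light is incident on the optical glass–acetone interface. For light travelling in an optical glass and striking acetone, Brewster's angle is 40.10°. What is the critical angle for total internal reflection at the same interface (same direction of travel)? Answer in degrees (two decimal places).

θ_c ≈ 57.36°

From Brewster, n₂/n₁ = tan θ_B = tan 40.10° = 0.8421.
Then sin θ_c = n₂/n₁ = 0.8421, so θ_c = arcsin 0.8421 = 57.36°.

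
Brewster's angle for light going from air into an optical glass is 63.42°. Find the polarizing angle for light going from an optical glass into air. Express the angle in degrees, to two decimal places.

θ_B' ≈ 26.58°

Reversing the direction swaps n₁ and n₂, so tan θ_B' = 1/tan θ_B and θ_B' = 90° − θ_B.
Hence θ_B' = 90° − 63.42° = 26.58°.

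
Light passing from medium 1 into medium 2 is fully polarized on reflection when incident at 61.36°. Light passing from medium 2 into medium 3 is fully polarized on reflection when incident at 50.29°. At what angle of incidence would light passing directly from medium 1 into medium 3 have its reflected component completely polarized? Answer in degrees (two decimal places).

tan θ_B(1→2) = n₂/n₁ = tan 61.36° = 1.8311.
tan θ_B(2→3) = n₃/n₂ = tan 50.29° = 1.2041.
n₃/n₁ = 2.2048. Then tan θ_B(1→3) = n₃/n₁, so θ_B(1→3) = arctan(2.2048) = 65.60°.

θ_B ≈ 65.60°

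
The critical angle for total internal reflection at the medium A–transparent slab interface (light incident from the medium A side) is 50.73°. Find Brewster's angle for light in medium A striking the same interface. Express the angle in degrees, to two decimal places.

At the critical angle sin θ_c = n₂/n₁, giving n₂/n₁ = sin 50.73° = 0.7742.
Then tan θ_B = n₂/n₁ = 0.7742, so θ_B = arctan 0.7742 = 37.75°.

θ_B ≈ 37.75°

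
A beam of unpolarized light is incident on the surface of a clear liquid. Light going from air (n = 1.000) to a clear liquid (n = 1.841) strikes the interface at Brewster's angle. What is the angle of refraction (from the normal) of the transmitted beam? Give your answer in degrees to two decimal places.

θ_t ≈ 28.51°

First find Brewster's angle: tan θ_B = 1.841/1.000 = 1.8410, giving θ_B = 61.49°.
The refracted ray is perpendicular to the reflected ray, so θ_t = 90° − θ_B = 28.51°.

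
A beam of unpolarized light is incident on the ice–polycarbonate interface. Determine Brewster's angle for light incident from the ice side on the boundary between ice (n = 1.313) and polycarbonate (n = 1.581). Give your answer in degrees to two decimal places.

Here n₂/n₁ = 1.581/1.313 = 1.2041, and Brewster's law gives tan θ_B = n₂/n₁.
θ_B = arctan(1.2041) = 50.29°.

θ_B ≈ 50.29°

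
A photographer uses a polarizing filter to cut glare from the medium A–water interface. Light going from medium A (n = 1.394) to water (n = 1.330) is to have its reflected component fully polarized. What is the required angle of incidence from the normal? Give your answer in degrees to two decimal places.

θ_B ≈ 43.65°

Here n₂/n₁ = 1.330/1.394 = 0.9541, and Brewster's law gives tan θ_B = n₂/n₁.
So θ_B = arctan 0.9541 = 43.65°.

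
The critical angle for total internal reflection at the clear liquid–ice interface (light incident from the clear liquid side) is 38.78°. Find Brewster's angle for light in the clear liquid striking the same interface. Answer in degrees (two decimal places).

θ_B ≈ 32.06°

sin θ_c = n₂/n₁, so n₂/n₁ = sin 38.78° = 0.6263.
Brewster: tan θ_B = n₂/n₁ = 0.6263.
θ_B = arctan(0.6263) = 32.06°.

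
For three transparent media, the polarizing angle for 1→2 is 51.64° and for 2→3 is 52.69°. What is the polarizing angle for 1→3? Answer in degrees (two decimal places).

θ_B ≈ 58.90°

tan θ_B(1→2) = n₂/n₁ = tan 51.64° = 1.2635.
tan θ_B(2→3) = n₃/n₂ = tan 52.69° = 1.3122.
So n₃/n₁ = (n₂/n₁)(n₃/n₂) = 1.2635 × 1.3122 = 1.6580.
θ_B(1→3) = arctan(1.6580) = 58.90°.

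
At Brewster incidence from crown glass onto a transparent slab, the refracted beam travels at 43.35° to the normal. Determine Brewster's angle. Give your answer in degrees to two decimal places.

Brewster's condition makes the reflected and refracted beams perpendicular: θ_B + θ_t = 90°.
So θ_B = 90° − θ_t = 90° − 43.35° = 46.65°.

θ_B ≈ 46.65°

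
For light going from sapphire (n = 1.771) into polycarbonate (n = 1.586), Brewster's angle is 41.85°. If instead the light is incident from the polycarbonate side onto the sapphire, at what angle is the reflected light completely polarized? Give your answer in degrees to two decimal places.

θ_B' ≈ 48.15°

Reversing the direction swaps n₁ and n₂, so tan θ_B' = 1/tan θ_B and θ_B' = 90° − θ_B.
Hence θ_B' = 90° − 41.85° = 48.15°.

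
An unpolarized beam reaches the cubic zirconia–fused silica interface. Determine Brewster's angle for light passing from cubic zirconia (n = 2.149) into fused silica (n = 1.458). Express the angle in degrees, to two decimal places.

θ_B ≈ 34.16°

Brewster's condition: tan θ_B = n₂/n₁ = 1.458/2.149 = 0.6785.
So θ_B = arctan 0.6785 = 34.16°.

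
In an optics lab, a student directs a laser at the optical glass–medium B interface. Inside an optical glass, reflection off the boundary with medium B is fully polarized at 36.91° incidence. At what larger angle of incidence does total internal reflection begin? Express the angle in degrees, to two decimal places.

θ_c ≈ 48.69°

From Brewster, n₂/n₁ = tan θ_B = tan 36.91° = 0.7511.
Then sin θ_c = n₂/n₁ = 0.7511, so θ_c = arcsin 0.7511 = 48.69°.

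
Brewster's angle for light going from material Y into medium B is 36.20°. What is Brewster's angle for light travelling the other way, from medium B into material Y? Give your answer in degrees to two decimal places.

Reversing the direction swaps n₁ and n₂, so tan θ_B' = 1/tan θ_B and θ_B' = 90° − θ_B.
Hence θ_B' = 90° − 36.20° = 53.80°.

θ_B' ≈ 53.80°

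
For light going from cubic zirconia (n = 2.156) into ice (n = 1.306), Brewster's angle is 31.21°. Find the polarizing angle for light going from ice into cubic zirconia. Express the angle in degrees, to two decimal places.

Reversing the direction swaps n₁ and n₂, so tan θ_B' = 1/tan θ_B and θ_B' = 90° − θ_B.
Hence θ_B' = 90° − 31.21° = 58.79°.

θ_B' ≈ 58.79°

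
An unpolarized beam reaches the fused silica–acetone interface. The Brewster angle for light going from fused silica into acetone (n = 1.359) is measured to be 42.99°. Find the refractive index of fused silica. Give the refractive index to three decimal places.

n ≈ 1.458

Brewster's law: tan θ_B = n₂/n₁ (light incident in fused silica, refracted into acetone).
n₁ = n₂ / tan θ_B = 1.359 / tan 42.99° = 1.458.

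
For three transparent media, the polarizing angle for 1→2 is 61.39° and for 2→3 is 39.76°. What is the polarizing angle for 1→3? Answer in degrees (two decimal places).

tan θ_B(1→2) = n₂/n₁ = tan 61.39° = 1.8334.
tan θ_B(2→3) = n₃/n₂ = tan 39.76° = 0.8320.
n₃/n₁ = 1.5253. Then tan θ_B(1→3) = n₃/n₁, so θ_B(1→3) = arctan(1.5253) = 56.75°.

θ_B ≈ 56.75°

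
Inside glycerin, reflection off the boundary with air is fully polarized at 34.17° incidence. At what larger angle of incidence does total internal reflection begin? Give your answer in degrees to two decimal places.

θ_c ≈ 42.75°

From Brewster, n₂/n₁ = tan θ_B = tan 34.17° = 0.6788.
Then sin θ_c = n₂/n₁ = 0.6788, so θ_c = arcsin 0.6788 = 42.75°.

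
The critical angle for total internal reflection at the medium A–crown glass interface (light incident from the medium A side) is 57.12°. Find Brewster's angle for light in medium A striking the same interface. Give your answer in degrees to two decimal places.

At the critical angle sin θ_c = n₂/n₁, giving n₂/n₁ = sin 57.12° = 0.8398.
Then tan θ_B = n₂/n₁ = 0.8398, so θ_B = arctan 0.8398 = 40.02°.

θ_B ≈ 40.02°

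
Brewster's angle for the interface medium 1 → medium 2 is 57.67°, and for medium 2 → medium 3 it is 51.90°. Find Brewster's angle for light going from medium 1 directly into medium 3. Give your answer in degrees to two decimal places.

Each Brewster angle gives a ratio: n₂/n₁ = tan 57.67° = 1.5800, n₃/n₂ = tan 51.90° = 1.2753.
So n₃/n₁ = (n₂/n₁)(n₃/n₂) = 1.5800 × 1.2753 = 2.0151.
θ_B(1→3) = arctan(2.0151) = 63.61°.

θ_B ≈ 63.61°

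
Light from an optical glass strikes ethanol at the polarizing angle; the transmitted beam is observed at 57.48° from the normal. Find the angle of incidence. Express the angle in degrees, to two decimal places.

θ_B ≈ 32.52°

Brewster's condition makes the reflected and refracted beams perpendicular: θ_B + θ_t = 90°.
So θ_B = 90° − θ_t = 90° − 57.48° = 32.52°.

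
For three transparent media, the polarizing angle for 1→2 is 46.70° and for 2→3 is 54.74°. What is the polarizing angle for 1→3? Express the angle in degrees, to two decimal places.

n₂/n₁ = tan 46.70° = 1.0612 and n₃/n₂ = tan 54.74° = 1.4144.
So n₃/n₁ = (n₂/n₁)(n₃/n₂) = 1.0612 × 1.4144 = 1.5010.
θ_B(1→3) = arctan(1.5010) = 56.33°.

θ_B ≈ 56.33°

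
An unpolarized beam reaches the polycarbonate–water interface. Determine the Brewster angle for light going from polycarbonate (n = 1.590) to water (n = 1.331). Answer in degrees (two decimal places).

θ_B ≈ 39.93°

The reflected p-component vanishes when tan θ_B = n₂/n₁.
tan θ_B = n₂/n₁ = 1.331/1.590 = 0.8371. Taking the arctangent, θ_B = 39.93°.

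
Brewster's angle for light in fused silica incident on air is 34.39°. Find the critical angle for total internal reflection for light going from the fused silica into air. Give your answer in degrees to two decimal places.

From Brewster, n₂/n₁ = tan θ_B = tan 34.39° = 0.6845.
Then sin θ_c = n₂/n₁ = 0.6845, so θ_c = arcsin 0.6845 = 43.19°.

θ_c ≈ 43.19°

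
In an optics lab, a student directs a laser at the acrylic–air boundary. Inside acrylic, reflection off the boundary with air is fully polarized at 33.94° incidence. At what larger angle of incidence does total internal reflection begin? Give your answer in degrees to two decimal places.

θ_c ≈ 42.30°

From Brewster, n₂/n₁ = tan θ_B = tan 33.94° = 0.6730.
Then sin θ_c = n₂/n₁ = 0.6730, so θ_c = arcsin 0.6730 = 42.30°.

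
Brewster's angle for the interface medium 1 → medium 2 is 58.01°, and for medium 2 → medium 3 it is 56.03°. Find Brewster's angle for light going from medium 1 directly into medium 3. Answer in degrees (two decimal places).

θ_B ≈ 67.18°

tan θ_B(1→2) = n₂/n₁ = tan 58.01° = 1.6010.
tan θ_B(2→3) = n₃/n₂ = tan 56.03° = 1.4842.
n₃/n₁ = 2.3762. Then tan θ_B(1→3) = n₃/n₁, so θ_B(1→3) = arctan(2.3762) = 67.18°.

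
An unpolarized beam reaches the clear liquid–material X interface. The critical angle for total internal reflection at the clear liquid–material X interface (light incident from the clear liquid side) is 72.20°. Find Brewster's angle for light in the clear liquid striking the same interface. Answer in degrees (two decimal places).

At the critical angle sin θ_c = n₂/n₁, giving n₂/n₁ = sin 72.20° = 0.9521.
Then tan θ_B = n₂/n₁ = 0.9521, so θ_B = arctan 0.9521 = 43.60°.

θ_B ≈ 43.60°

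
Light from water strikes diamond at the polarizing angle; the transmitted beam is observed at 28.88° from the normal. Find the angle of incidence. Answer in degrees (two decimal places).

At Brewster's angle the reflected and refracted rays are perpendicular, so θ_B + θ_t = 90°.
θ_B = 90° − 28.88° = 61.12°.

θ_B ≈ 61.12°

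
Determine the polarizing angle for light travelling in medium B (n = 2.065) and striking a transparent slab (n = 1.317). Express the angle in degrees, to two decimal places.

Here n₂/n₁ = 1.317/2.065 = 0.6378, and Brewster's law gives tan θ_B = n₂/n₁.
So θ_B = arctan 0.6378 = 32.53°.

θ_B ≈ 32.53°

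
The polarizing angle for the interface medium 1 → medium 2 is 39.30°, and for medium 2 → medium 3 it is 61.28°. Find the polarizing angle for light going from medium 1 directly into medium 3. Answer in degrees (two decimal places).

θ_B ≈ 56.20°

tan θ_B(1→2) = n₂/n₁ = tan 39.30° = 0.8185.
tan θ_B(2→3) = n₃/n₂ = tan 61.28° = 1.8250.
n₃/n₁ = 1.4938. Then tan θ_B(1→3) = n₃/n₁, so θ_B(1→3) = arctan(1.4938) = 56.20°.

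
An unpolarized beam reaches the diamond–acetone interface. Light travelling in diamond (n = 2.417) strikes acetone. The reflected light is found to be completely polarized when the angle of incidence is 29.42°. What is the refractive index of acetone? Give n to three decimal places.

Brewster's law: tan θ_B = n₂/n₁ (light incident in diamond, refracted into acetone).
n₂ = n₁ tan θ_B = 2.417 × tan 29.42° = 1.363.

n ≈ 1.363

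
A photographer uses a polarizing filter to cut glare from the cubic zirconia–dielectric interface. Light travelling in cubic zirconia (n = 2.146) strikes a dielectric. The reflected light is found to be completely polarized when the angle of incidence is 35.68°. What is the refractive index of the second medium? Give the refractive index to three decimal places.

n ≈ 1.541

At Brewster's angle, tan θ_B = n₂/n₁ with n₁ on the incident side (cubic zirconia) and n₂ on the transmitted side (a dielectric).
n₂ = n₁ tan θ_B = 2.146 × tan 35.68° = 1.541.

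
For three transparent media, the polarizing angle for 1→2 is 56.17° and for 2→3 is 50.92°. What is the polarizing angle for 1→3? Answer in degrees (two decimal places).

Each Brewster angle gives a ratio: n₂/n₁ = tan 56.17° = 1.4921, n₃/n₂ = tan 50.92° = 1.2314.
So n₃/n₁ = (n₂/n₁)(n₃/n₂) = 1.4921 × 1.2314 = 1.8373.
θ_B(1→3) = arctan(1.8373) = 61.44°.

θ_B ≈ 61.44°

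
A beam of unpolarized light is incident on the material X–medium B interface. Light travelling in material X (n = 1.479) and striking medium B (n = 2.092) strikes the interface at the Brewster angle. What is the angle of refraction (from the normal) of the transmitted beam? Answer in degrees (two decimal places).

θ_B = arctan(n₂/n₁) = arctan(2.092/1.479) = 54.74°.
The refracted ray is perpendicular to the reflected ray, so θ_t = 90° − θ_B = 35.26°.

θ_t ≈ 35.26°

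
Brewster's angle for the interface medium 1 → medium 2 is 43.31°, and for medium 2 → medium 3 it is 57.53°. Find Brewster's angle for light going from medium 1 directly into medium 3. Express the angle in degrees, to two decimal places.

Each Brewster angle gives a ratio: n₂/n₁ = tan 43.31° = 0.9427, n₃/n₂ = tan 57.53° = 1.5715.
Multiplying, n₃/n₁ = 0.9427 × 1.5715 = 1.4814, and θ_B(1→3) = arctan 1.4814 = 55.98°.

θ_B ≈ 55.98°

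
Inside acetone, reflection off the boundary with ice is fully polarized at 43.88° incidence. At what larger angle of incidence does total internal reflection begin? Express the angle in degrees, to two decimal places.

From Brewster, n₂/n₁ = tan θ_B = tan 43.88° = 0.9616.
Then sin θ_c = n₂/n₁ = 0.9616, so θ_c = arcsin 0.9616 = 74.08°.

θ_c ≈ 74.08°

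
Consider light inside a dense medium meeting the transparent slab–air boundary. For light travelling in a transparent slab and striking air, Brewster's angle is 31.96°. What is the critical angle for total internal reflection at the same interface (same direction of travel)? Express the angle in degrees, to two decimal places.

n₂/n₁ = tan 31.96° = 0.6239; the critical angle satisfies sin θ_c = n₂/n₁.
θ_c = arcsin(0.6239) = 38.60°.

θ_c ≈ 38.60°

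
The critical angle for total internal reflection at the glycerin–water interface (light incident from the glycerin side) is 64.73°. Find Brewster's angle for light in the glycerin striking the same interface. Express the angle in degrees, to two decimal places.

θ_B ≈ 42.12°

At the critical angle sin θ_c = n₂/n₁, giving n₂/n₁ = sin 64.73° = 0.9043.
Then tan θ_B = n₂/n₁ = 0.9043, so θ_B = arctan 0.9043 = 42.12°.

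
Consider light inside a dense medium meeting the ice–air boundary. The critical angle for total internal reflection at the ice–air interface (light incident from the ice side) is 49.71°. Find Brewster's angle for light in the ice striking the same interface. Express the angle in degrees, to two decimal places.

θ_B ≈ 37.34°

n₂/n₁ = sin θ_c = sin 49.71° = 0.7628.
tan θ_B equals the same ratio, so θ_B = arctan(0.7628) = 37.34°.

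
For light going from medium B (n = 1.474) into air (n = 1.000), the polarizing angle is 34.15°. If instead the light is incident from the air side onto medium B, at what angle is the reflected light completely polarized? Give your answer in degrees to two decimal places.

θ_B' ≈ 55.85°

tan θ_B' = n₁/n₂ = 1/tan θ_B, so θ_B' = 90° − θ_B.
θ_B' = 90° − 34.15° = 55.85°.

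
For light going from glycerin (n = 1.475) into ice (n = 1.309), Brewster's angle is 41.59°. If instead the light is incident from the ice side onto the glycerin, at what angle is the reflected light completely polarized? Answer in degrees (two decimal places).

θ_B' ≈ 48.41°

Reversing the direction swaps n₁ and n₂, so tan θ_B' = 1/tan θ_B and θ_B' = 90° − θ_B.
Hence θ_B' = 90° − 41.59° = 48.41°.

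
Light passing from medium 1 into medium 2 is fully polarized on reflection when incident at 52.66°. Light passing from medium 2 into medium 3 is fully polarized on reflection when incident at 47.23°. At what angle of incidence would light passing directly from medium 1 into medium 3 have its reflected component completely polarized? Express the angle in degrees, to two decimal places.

Each Brewster angle gives a ratio: n₂/n₁ = tan 52.66° = 1.3108, n₃/n₂ = tan 47.23° = 1.0810.
So n₃/n₁ = (n₂/n₁)(n₃/n₂) = 1.3108 × 1.0810 = 1.4170.
θ_B(1→3) = arctan(1.4170) = 54.79°.

θ_B ≈ 54.79°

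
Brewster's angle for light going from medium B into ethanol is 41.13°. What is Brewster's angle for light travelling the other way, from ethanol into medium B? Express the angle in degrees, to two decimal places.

θ_B' ≈ 48.87°

tan θ_B' = n₁/n₂ = 1/tan θ_B, so θ_B' = 90° − θ_B.
θ_B' = 90° − 41.13° = 48.87°.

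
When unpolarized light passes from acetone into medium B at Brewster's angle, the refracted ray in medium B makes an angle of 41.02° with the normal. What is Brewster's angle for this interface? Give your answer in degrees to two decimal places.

θ_B ≈ 48.98°

Since the reflected and refracted rays are at right angles at the polarizing angle, θ_B + θ_t = 90°.
θ_B = 90° − 41.02° = 48.98°.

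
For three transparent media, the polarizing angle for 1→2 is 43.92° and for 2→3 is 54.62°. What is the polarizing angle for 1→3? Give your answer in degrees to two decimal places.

n₂/n₁ = tan 43.92° = 0.9630 and n₃/n₂ = tan 54.62° = 1.4082.
n₃/n₁ = 1.3561. Then tan θ_B(1→3) = n₃/n₁, so θ_B(1→3) = arctan(1.3561) = 53.59°.

θ_B ≈ 53.59°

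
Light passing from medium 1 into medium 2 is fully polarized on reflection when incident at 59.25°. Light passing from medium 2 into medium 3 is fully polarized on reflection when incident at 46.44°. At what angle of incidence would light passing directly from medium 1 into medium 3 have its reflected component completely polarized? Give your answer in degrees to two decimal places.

θ_B ≈ 60.50°

tan θ_B(1→2) = n₂/n₁ = tan 59.25° = 1.6808.
tan θ_B(2→3) = n₃/n₂ = tan 46.44° = 1.0516.
Multiplying, n₃/n₁ = 1.6808 × 1.0516 = 1.7675, and θ_B(1→3) = arctan 1.7675 = 60.50°.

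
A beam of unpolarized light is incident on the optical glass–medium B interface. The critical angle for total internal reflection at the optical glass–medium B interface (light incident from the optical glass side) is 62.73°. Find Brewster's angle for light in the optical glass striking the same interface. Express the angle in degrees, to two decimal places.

At the critical angle sin θ_c = n₂/n₁, giving n₂/n₁ = sin 62.73° = 0.8889.
Then tan θ_B = n₂/n₁ = 0.8889, so θ_B = arctan 0.8889 = 41.63°.

θ_B ≈ 41.63°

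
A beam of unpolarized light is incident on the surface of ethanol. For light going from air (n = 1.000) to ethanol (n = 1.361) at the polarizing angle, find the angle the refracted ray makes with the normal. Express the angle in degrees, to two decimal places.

tan θ_B = n₂/n₁ = 1.361/1.000 = 1.3610, so θ_B = 53.69°.
At Brewster's angle the reflected and refracted rays are perpendicular, so θ_t = 90° − θ_B = 90° − 53.69° = 36.31°.

θ_t ≈ 36.31°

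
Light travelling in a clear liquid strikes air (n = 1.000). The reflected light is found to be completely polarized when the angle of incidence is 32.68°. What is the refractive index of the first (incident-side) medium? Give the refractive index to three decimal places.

At Brewster's angle, tan θ_B = n₂/n₁ with n₁ on the incident side (a clear liquid) and n₂ on the transmitted side (air).
n₁ = n₂ / tan θ_B = 1.000 / tan 32.68° = 1.559.

n ≈ 1.559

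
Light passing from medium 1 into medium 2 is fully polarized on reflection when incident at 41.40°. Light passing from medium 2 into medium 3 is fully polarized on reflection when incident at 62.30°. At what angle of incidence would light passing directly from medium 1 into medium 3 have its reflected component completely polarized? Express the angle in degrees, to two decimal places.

tan θ_B(1→2) = n₂/n₁ = tan 41.40° = 0.8816.
tan θ_B(2→3) = n₃/n₂ = tan 62.30° = 1.9047.
So n₃/n₁ = (n₂/n₁)(n₃/n₂) = 0.8816 × 1.9047 = 1.6792.
θ_B(1→3) = arctan(1.6792) = 59.23°.

θ_B ≈ 59.23°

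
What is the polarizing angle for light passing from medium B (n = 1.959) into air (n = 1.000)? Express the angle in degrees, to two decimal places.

θ_B ≈ 27.04°

Brewster's condition: tan θ_B = n₂/n₁ = 1.000/1.959 = 0.5105.
θ_B = arctan(0.5105) = 27.04°.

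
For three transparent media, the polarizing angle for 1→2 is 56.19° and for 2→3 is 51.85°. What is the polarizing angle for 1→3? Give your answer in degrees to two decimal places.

θ_B ≈ 62.25°

n₂/n₁ = tan 56.19° = 1.4932 and n₃/n₂ = tan 51.85° = 1.2731.
So n₃/n₁ = (n₂/n₁)(n₃/n₂) = 1.4932 × 1.2731 = 1.9010.
θ_B(1→3) = arctan(1.9010) = 62.25°.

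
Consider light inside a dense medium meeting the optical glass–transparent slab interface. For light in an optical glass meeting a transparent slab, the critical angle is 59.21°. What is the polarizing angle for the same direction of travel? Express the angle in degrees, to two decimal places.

At the critical angle sin θ_c = n₂/n₁, giving n₂/n₁ = sin 59.21° = 0.8590.
Then tan θ_B = n₂/n₁ = 0.8590, so θ_B = arctan 0.8590 = 40.66°.

θ_B ≈ 40.66°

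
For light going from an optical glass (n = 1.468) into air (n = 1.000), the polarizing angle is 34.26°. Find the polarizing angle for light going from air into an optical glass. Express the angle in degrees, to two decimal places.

θ_B' ≈ 55.74°

Reversing the direction swaps n₁ and n₂, so tan θ_B' = 1/tan θ_B and θ_B' = 90° − θ_B.
Hence θ_B' = 90° − 34.26° = 55.74°.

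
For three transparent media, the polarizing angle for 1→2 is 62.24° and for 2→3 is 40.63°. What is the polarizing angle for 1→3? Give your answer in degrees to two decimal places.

tan θ_B(1→2) = n₂/n₁ = tan 62.24° = 1.8999.
tan θ_B(2→3) = n₃/n₂ = tan 40.63° = 0.8580.
Multiplying, n₃/n₁ = 1.8999 × 0.8580 = 1.6301, and θ_B(1→3) = arctan 1.6301 = 58.47°.

θ_B ≈ 58.47°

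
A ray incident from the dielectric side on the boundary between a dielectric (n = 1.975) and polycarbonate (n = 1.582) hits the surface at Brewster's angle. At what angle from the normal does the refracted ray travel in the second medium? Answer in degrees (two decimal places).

θ_t ≈ 51.30°

θ_B = arctan(n₂/n₁) = arctan(1.582/1.975) = 38.70°.
At Brewster's angle the reflected and refracted rays are perpendicular, so θ_t = 90° − θ_B = 90° − 38.70° = 51.30°.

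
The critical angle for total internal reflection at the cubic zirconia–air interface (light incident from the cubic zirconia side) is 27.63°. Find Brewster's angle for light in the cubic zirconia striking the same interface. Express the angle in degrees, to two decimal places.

n₂/n₁ = sin θ_c = sin 27.63° = 0.4638.
tan θ_B equals the same ratio, so θ_B = arctan(0.4638) = 24.88°.

θ_B ≈ 24.88°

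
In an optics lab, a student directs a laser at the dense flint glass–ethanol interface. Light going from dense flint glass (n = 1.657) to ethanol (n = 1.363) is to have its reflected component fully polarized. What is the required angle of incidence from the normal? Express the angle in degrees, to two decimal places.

θ_B ≈ 39.44°

The reflected p-component vanishes when tan θ_B = n₂/n₁.
Here n₂/n₁ = 1.363/1.657 = 0.8226, and Brewster's law gives tan θ_B = n₂/n₁.
So θ_B = arctan 0.8226 = 39.44°.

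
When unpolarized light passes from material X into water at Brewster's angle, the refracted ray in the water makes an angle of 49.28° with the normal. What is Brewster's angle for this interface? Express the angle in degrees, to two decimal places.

θ_B ≈ 40.72°

Brewster's condition makes the reflected and refracted beams perpendicular: θ_B + θ_t = 90°.
θ_B = 90° − 49.28° = 40.72°.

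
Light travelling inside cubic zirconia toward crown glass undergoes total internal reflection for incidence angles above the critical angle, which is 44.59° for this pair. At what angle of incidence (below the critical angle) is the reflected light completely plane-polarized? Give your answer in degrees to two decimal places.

θ_B ≈ 35.07°

n₂/n₁ = sin θ_c = sin 44.59° = 0.7020.
tan θ_B equals the same ratio, so θ_B = arctan(0.7020) = 35.07°.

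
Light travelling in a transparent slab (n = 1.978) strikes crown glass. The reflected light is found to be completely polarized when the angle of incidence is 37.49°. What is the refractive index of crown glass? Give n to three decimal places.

n ≈ 1.517

Full polarization of the reflected beam means tan θ_B = n₂/n₁, where n₁ is the incident medium (a transparent slab).
n₂ = n₁ tan θ_B = 1.978 × tan 37.49° = 1.517.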